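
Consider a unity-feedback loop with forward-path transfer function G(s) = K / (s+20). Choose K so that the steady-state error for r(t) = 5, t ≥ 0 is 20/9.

G(s) has no factors of s in the denominator, so the system is type 0.
K_p = lim_{s→0} G(s) = K / (20) = 0.05·K.
e_ss = 5/(1 + K_p) = 20/9 ⇒ 1 + 0.05·K = 2.25 ⇒ K = 25.

25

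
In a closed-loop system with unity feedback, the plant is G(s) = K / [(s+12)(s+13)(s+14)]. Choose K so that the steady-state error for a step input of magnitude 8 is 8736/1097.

G(s) has no factors of s in the denominator, so the system is type 0.
K_p = lim_{s→0} G(s) = K / (12·13·14) = (1/2184)·K.
e_ss = 8/(1 + K_p) = 8736/1097 ⇒ 1 + (1/2184)·K = 1097/1092 ⇒ K = 10.

10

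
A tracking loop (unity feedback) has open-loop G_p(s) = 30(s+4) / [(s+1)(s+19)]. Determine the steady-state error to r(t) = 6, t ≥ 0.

System type = 0 (no poles at s=0).
K_p = lim_{s→0} G_p(s) = 30·4 / (1·19) = 120/19.
e_ss = 6/(1 + K_p) = 6/(139/19) = 114/139.

114/139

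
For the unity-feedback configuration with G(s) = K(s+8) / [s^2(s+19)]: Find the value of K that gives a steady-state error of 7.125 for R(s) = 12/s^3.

4

Two free integrators in G(s): this is a type 2 system.
K_a = lim_{s→0} s^2·G(s) = K·8 / (19) = (8/19)·K.
e_ss = 12/K_a = 7.125 ⇒ K_a = 32/19 ⇒ K = (32/19)/(8/19) = 4.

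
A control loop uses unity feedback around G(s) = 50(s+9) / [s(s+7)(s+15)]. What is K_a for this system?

0

G(s) has one factor of s in the denominator, so the system is type 1.
K_a = lim_{s→0} s^2·G(s) = 0 (the extra factor of s kills the finite limit).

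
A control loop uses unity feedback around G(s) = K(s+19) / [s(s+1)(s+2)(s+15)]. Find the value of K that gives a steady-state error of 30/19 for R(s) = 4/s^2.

4

G(s) has one factor of s in the denominator, so the system is type 1.
K_v = lim_{s→0} s·G(s) = K·19 / (1·2·15) = (19/30)·K.
e_ss = 4/K_v = 30/19 ⇒ K_v = 38/15 ⇒ K = (38/15)/(19/30) = 4.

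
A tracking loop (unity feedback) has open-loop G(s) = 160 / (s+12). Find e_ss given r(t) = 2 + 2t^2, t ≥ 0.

The open loop has no poles at the origin → type 0 system. Treating each term separately:
  • 2: e_ss = 2/(1+K_p) with K_p=40/3 → 6/43.
  • 2t^2: a type-0 system cannot track it, e_ss → ∞.
The unbounded component dominates.

infinity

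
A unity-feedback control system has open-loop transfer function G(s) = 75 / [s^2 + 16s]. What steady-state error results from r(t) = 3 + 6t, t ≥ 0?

1.28

Lowest-order denominator term is 16s, so the open loop has 1 pole at the origin → type 1 system. Taking each input component in turn:
  • 3: tracked with zero error.
  • 6t: e_ss = 6/K_v with K_v=4.6875 → 1.28.
Total e_ss = 1.28.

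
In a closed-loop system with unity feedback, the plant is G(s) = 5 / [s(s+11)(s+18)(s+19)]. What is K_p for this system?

infinity

K_p = lim_{s→0} G(s); with 1 pole at the origin the limit diverges, so K_p = ∞.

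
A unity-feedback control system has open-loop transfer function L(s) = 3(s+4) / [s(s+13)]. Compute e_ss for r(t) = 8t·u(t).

One free integrator in L(s): this is a type 1 system.
K_v = lim_{s→0} s·L(s) = 3·4 / (13) = 12/13.
e_ss = 8/K_v = 8/(12/13) = 26/3.

26/3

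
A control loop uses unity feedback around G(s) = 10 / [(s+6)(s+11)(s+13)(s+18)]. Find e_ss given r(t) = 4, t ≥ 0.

30888/7727

System type = 0 (no poles at s=0).
K_p = lim_{s→0} G(s) = 10 / (6·11·13·18) = 5/7722.
e_ss = 4/(1 + K_p) = 4/(7727/7722) = 30888/7727.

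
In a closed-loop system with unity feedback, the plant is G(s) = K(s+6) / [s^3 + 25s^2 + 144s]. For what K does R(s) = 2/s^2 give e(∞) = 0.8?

60

Factoring s from the denominator leaves a polynomial with constant term 144, so the system is type 1.
K_v = lim_{s→0} s·G(s) = K·6 / 144 = (1/24)·K.
e_ss = 2/K_v = 0.8 ⇒ K_v = 2.5 ⇒ K = 2.5/(1/24) = 60.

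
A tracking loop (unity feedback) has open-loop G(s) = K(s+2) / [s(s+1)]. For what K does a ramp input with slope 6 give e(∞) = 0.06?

50

G(s) has one factor of s in the denominator, so the system is type 1.
K_v = lim_{s→0} s·G(s) = K·2 / (1) = 2·K.
e_ss = 6/K_v = 0.06 ⇒ K_v = 100 ⇒ K = 100/2 = 50.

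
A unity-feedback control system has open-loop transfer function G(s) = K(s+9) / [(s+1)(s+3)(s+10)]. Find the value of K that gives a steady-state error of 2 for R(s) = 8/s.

10

System type = 0 (no poles at s=0).
K_p = lim_{s→0} G(s) = K·9 / (1·3·10) = 0.3·K.
e_ss = 8/(1 + K_p) = 2 ⇒ 1 + 0.3·K = 4 ⇒ K = 10.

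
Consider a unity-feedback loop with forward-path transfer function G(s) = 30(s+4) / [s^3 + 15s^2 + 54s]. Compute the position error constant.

infinity

K_p = lim_{s→0} G(s); with 1 pole at the origin the limit diverges, so K_p = ∞.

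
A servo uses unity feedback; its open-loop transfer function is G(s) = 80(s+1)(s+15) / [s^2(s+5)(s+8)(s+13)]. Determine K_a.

30/13

The open loop has two poles at the origin → type 2 system.
K_a = lim_{s→0} s^2·G(s) = 80·1·15 / (5·8·13) = 30/13.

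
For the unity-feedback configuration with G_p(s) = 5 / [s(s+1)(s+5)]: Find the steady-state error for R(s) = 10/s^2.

The open loop has one pole at the origin → type 1 system.
K_v = lim_{s→0} s·G_p(s) = 5 / (1·5) = 1.
e_ss = 10/K_v = 10/1 = 10.

10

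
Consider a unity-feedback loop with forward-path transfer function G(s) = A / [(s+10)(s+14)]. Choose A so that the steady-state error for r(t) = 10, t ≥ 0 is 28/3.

10

G(s) has no factors of s in the denominator, so the system is type 0.
K_p = lim_{s→0} G(s) = A / (10·14) = (1/140)·A.
e_ss = 10/(1 + K_p) = 28/3 ⇒ 1 + (1/140)·A = 15/14 ⇒ A = 10.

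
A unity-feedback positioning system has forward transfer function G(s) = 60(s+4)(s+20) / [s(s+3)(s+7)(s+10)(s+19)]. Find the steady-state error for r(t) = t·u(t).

G(s) has one factor of s in the denominator, so the system is type 1.
K_v = lim_{s→0} s·G(s) = 60·4·20 / (3·7·10·19) = 160/133.
e_ss = 1/K_v = 1/(160/133) = 133/160.

133/160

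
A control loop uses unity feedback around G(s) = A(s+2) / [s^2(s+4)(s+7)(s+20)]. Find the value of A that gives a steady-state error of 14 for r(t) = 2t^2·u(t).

80

The open loop has two poles at the origin → type 2 system.
K_a = lim_{s→0} s^2·G(s) = A·2 / (4·7·20) = (1/280)·A.
e_ss = 4/K_a = 14 ⇒ K_a = 2/7 ⇒ A = (2/7)/(1/280) = 80.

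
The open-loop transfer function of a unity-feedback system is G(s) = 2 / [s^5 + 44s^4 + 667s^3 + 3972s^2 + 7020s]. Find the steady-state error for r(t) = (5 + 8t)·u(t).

The denominator has no term below 7020s — 1 pole at s=0, type 1. Treating each term separately:
  • 5: tracked with zero error.
  • 8t: e_ss = 8/K_v with K_v=1/3510 → 28080.
Total e_ss = 28080.

28080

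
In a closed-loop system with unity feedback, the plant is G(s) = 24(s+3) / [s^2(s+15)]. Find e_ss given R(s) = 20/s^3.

25/6

G(s) has two factors of s in the denominator, so the system is type 2.
K_a = lim_{s→0} s^2·G(s) = 24·3 / (15) = 4.8.
r(t) = 10t^2 gives R(s) = 20/s^3.
e_ss = 20/K_a = 20/4.8 = 25/6.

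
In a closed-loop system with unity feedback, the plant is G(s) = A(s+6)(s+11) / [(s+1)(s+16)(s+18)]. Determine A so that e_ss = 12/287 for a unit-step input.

G(s) has no factors of s in the denominator, so the system is type 0.
K_p = lim_{s→0} G(s) = A·6·11 / (1·16·18) = (11/48)·A.
e_ss = 1/(1 + K_p) = 12/287 ⇒ 1 + (11/48)·A = 287/12 ⇒ A = 100.

100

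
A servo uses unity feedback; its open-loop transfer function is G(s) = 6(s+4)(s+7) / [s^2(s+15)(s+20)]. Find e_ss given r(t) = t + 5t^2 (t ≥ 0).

125/7

The open loop has two poles at the origin → type 2 system. By superposition:
  • t: tracked with zero error.
  • 5t^2: e_ss = 10/K_a with K_a=0.56 → 125/7.
Total e_ss = 125/7.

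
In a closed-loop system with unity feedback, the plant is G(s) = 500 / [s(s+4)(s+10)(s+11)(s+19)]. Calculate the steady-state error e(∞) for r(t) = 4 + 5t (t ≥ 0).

83.6

The open loop has one pole at the origin → type 1 system. Taking each input component in turn:
  • 4: tracked with zero error.
  • 5t: e_ss = 5/K_v with K_v=25/418 → 83.6.
Total e_ss = 83.6.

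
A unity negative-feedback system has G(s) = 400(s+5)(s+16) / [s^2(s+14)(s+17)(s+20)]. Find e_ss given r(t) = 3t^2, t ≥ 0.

0.8925

Two free integrators in G(s): this is a type 2 system.
K_a = lim_{s→0} s^2·G(s) = 400·5·16 / (14·17·20) = 800/119.
r(t) = 3t^2 gives R(s) = 6/s^3.
e_ss = 6/K_a = 6/(800/119) = 0.8925.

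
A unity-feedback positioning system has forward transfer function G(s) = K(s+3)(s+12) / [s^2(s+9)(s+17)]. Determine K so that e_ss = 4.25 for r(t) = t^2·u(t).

Two free integrators in G(s): this is a type 2 system.
K_a = lim_{s→0} s^2·G(s) = K·3·12 / (9·17) = (4/17)·K.
e_ss = 2/K_a = 4.25 ⇒ K_a = 8/17 ⇒ K = (8/17)/(4/17) = 2.

2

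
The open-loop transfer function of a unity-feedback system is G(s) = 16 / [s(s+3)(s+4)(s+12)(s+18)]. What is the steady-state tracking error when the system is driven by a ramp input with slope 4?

648

System type = 1 (one pole at s=0).
K_v = lim_{s→0} s·G(s) = 16 / (3·4·12·18) = 1/162.
e_ss = 4/K_v = 4/(1/162) = 648.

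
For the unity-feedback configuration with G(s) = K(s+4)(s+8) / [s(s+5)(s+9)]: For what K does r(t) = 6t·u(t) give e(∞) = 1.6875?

5

The open loop has one pole at the origin → type 1 system.
K_v = lim_{s→0} s·G(s) = K·4·8 / (5·9) = (32/45)·K.
e_ss = 6/K_v = 1.6875 ⇒ K_v = 32/9 ⇒ K = (32/9)/(32/45) = 5.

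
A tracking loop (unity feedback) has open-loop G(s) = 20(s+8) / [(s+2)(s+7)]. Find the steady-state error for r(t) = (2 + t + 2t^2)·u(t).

infinity

System type = 0 (no poles at s=0). By superposition:
  • 2: e_ss = 2/(1+K_p) with K_p=80/7 → 14/87.
  • t: a type-0 system cannot track it, e_ss → ∞.
  • 2t^2: a type-0 system cannot track it, e_ss → ∞.
The unbounded component dominates.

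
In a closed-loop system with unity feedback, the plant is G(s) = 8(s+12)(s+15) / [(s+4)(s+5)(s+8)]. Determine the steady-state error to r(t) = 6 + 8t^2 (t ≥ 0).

infinity

G(s) has no factors of s in the denominator, so the system is type 0. By superposition:
  • 6: e_ss = 6/(1+K_p) with K_p=9 → 0.6.
  • 8t^2: a type-0 system cannot track it, e_ss → ∞.
The unbounded component dominates.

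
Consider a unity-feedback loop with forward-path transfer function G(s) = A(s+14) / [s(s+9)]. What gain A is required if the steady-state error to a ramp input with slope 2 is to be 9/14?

2

The open loop has one pole at the origin → type 1 system.
K_v = lim_{s→0} s·G(s) = A·14 / (9) = (14/9)·A.
e_ss = 2/K_v = 9/14 ⇒ K_v = 28/9 ⇒ A = (28/9)/(14/9) = 2.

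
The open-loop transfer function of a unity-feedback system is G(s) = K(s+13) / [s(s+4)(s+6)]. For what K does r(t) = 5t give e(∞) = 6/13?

System type = 1 (one pole at s=0).
K_v = lim_{s→0} s·G(s) = K·13 / (4·6) = (13/24)·K.
e_ss = 5/K_v = 6/13 ⇒ K_v = 65/6 ⇒ K = (65/6)/(13/24) = 20.

20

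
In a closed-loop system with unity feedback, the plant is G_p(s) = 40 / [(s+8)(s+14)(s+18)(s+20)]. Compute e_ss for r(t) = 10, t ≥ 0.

No free integrators in G_p(s): this is a type 0 system.
K_p = lim_{s→0} G_p(s) = 40 / (8·14·18·20) = 1/1008.
e_ss = 10/(1 + K_p) = 10/(1009/1008) = 10080/1009.

10080/1009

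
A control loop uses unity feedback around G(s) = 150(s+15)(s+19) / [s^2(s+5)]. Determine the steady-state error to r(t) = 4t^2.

4/4275

Two free integrators in G(s): this is a type 2 system.
K_a = lim_{s→0} s^2·G(s) = 150·15·19 / (5) = 8550.
r(t) = 4t^2 gives R(s) = 8/s^3.
e_ss = 8/K_a = 8/8550 = 4/4275.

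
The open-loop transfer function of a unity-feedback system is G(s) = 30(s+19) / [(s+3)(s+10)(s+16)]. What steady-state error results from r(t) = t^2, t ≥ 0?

infinity

System type = 0 (no poles at s=0).
K_a = lim_{s→0} s^2·G(s) = 0; the steady-state error to this parabolic input grows without bound.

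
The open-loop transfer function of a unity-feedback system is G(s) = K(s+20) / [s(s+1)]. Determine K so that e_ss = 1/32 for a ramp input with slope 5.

8

G(s) has one factor of s in the denominator, so the system is type 1.
K_v = lim_{s→0} s·G(s) = K·20 / (1) = 20·K.
e_ss = 5/K_v = 1/32 ⇒ K_v = 160 ⇒ K = 160/20 = 8.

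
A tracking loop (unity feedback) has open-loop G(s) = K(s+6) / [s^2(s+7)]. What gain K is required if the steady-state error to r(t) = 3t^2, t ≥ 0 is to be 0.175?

System type = 2 (two poles at s=0).
K_a = lim_{s→0} s^2·G(s) = K·6 / (7) = (6/7)·K.
e_ss = 6/K_a = 0.175 ⇒ K_a = 240/7 ⇒ K = (240/7)/(6/7) = 40.

40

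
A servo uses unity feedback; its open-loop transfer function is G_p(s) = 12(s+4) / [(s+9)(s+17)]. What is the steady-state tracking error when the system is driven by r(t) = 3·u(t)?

153/67

The open loop has no poles at the origin → type 0 system.
K_p = lim_{s→0} G_p(s) = 12·4 / (9·17) = 16/51.
e_ss = 3/(1 + K_p) = 3/(67/51) = 153/67.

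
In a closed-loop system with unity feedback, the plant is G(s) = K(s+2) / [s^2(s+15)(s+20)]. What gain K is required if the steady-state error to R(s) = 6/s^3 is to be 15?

60

G(s) has two factors of s in the denominator, so the system is type 2.
K_a = lim_{s→0} s^2·G(s) = K·2 / (15·20) = (1/150)·K.
e_ss = 6/K_a = 15 ⇒ K_a = 0.4 ⇒ K = 0.4/(1/150) = 60.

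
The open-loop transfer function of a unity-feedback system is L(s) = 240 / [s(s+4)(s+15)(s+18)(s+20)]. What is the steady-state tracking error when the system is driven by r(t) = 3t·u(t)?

270

L(s) has one factor of s in the denominator, so the system is type 1.
K_v = lim_{s→0} s·L(s) = 240 / (4·15·18·20) = 1/90.
e_ss = 3/K_v = 3/(1/90) = 270.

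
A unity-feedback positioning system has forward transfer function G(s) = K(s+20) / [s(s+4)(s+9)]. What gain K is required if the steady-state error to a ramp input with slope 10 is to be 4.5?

G(s) has one factor of s in the denominator, so the system is type 1.
K_v = lim_{s→0} s·G(s) = K·20 / (4·9) = (5/9)·K.
e_ss = 10/K_v = 4.5 ⇒ K_v = 20/9 ⇒ K = (20/9)/(5/9) = 4.

4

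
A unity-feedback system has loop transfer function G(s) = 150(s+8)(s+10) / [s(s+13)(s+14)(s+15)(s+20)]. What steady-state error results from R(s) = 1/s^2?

4.55

The open loop has one pole at the origin → type 1 system.
K_v = lim_{s→0} s·G(s) = 150·8·10 / (13·14·15·20) = 20/91.
e_ss = 1/K_v = 1/(20/91) = 4.55.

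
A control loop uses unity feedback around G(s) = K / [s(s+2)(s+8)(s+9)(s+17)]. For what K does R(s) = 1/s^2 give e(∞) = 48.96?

System type = 1 (one pole at s=0).
K_v = lim_{s→0} s·G(s) = K / (2·8·9·17) = (1/2448)·K.
e_ss = 1/K_v = 48.96 ⇒ K_v = 25/1224 ⇒ K = (25/1224)/(1/2448) = 50.

50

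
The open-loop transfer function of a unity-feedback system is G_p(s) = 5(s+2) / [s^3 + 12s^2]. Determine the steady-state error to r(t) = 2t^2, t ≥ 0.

Factoring s^2 from the denominator leaves a polynomial with constant term 12, so the system is type 2.
K_a = lim_{s→0} s^2·G_p(s) = 5·2 / 12 = 5/6.
r(t) = 2t^2 gives R(s) = 4/s^3.
e_ss = 4/K_a = 4/(5/6) = 4.8.

4.8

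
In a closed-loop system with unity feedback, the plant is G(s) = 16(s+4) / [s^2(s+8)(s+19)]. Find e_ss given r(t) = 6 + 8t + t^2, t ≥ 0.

4.75

G(s) has two factors of s in the denominator, so the system is type 2. Treating each term separately:
  • 6: tracked with zero error.
  • 8t: tracked with zero error.
  • t^2: e_ss = 2/K_a with K_a=8/19 → 4.75.
Total e_ss = 4.75.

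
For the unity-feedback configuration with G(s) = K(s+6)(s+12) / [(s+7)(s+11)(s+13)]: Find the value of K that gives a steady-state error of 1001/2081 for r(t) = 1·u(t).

No free integrators in G(s): this is a type 0 system.
K_p = lim_{s→0} G(s) = K·6·12 / (7·11·13) = (72/1001)·K.
e_ss = 1/(1 + K_p) = 1001/2081 ⇒ 1 + (72/1001)·K = 2081/1001 ⇒ K = 15.

15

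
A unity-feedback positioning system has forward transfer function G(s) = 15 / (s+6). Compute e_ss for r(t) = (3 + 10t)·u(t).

infinity

G(s) has no factors of s in the denominator, so the system is type 0. By superposition:
  • 3: e_ss = 3/(1+K_p) with K_p=2.5 → 6/7.
  • 10t: a type-0 system cannot track it, e_ss → ∞.
The unbounded component dominates.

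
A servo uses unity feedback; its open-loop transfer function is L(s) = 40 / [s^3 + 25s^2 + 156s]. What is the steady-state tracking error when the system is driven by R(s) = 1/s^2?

Lowest-order denominator term is 156s, so the open loop has 1 pole at the origin → type 1 system.
K_v = lim_{s→0} s·L(s) = 40 / 156 = 10/39.
e_ss = 1/K_v = 1/(10/39) = 3.9.

3.9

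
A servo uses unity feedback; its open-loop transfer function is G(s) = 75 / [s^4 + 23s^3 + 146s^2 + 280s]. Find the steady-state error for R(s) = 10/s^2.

The denominator has no term below 280s — 1 pole at s=0, type 1.
K_v = lim_{s→0} s·G(s) = 75 / 280 = 15/56.
e_ss = 10/K_v = 10/(15/56) = 112/3.

112/3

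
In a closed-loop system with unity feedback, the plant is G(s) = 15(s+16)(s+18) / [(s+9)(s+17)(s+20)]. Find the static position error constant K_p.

G(s) has no factors of s in the denominator, so the system is type 0.
K_p = lim_{s→0} G(s) = 15·16·18 / (9·17·20) = 24/17.

24/17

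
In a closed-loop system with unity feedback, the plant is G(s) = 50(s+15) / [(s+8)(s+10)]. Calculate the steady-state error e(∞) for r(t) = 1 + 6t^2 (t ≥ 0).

infinity

System type = 0 (no poles at s=0). By superposition:
  • 1: e_ss = 1/(1+K_p) with K_p=9.375 → 8/83.
  • 6t^2: a type-0 system cannot track it, e_ss → ∞.
The unbounded component dominates.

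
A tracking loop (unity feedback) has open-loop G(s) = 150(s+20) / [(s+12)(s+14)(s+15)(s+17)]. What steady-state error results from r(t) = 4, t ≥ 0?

714/191

System type = 0 (no poles at s=0).
K_p = lim_{s→0} G(s) = 150·20 / (12·14·15·17) = 25/357.
e_ss = 4/(1 + K_p) = 4/(382/357) = 714/191.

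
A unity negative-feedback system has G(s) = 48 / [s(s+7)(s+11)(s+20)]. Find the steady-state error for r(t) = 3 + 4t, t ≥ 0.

One free integrator in G(s): this is a type 1 system. Taking each input component in turn:
  • 3: tracked with zero error.
  • 4t: e_ss = 4/K_v with K_v=12/385 → 385/3.
Total e_ss = 385/3.

385/3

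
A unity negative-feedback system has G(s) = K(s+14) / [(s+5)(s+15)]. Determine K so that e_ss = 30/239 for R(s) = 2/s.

80

G(s) has no factors of s in the denominator, so the system is type 0.
K_p = lim_{s→0} G(s) = K·14 / (5·15) = (14/75)·K.
e_ss = 2/(1 + K_p) = 30/239 ⇒ 1 + (14/75)·K = 239/15 ⇒ K = 80.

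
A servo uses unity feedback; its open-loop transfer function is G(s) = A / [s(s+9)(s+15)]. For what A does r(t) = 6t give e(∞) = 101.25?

8

System type = 1 (one pole at s=0).
K_v = lim_{s→0} s·G(s) = A / (9·15) = (1/135)·A.
e_ss = 6/K_v = 101.25 ⇒ K_v = 8/135 ⇒ A = (8/135)/(1/135) = 8.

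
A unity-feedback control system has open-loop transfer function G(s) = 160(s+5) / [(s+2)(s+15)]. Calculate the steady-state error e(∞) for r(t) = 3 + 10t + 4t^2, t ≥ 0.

infinity

The open loop has no poles at the origin → type 0 system. By superposition:
  • 3: e_ss = 3/(1+K_p) with K_p=80/3 → 9/83.
  • 10t: a type-0 system cannot track it, e_ss → ∞.
  • 4t^2: a type-0 system cannot track it, e_ss → ∞.
The unbounded component dominates.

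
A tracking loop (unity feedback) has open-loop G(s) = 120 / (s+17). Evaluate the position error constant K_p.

120/17

No free integrators in G(s): this is a type 0 system.
K_p = lim_{s→0} G(s) = 120 / (17) = 120/17.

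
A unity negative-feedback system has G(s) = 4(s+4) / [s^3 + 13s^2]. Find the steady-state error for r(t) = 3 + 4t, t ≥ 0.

The denominator has no term below 13s^2 — 2 poles at s=0, type 2. By superposition:
  • 3: tracked with zero error.
  • 4t: tracked with zero error.
Total e_ss = 0.

0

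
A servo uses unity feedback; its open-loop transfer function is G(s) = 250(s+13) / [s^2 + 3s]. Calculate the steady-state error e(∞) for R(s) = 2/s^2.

The denominator has no term below 3s — 1 pole at s=0, type 1.
K_v = lim_{s→0} s·G(s) = 250·13 / 3 = 3250/3.
e_ss = 2/K_v = 2/(3250/3) = 3/1625.

3/1625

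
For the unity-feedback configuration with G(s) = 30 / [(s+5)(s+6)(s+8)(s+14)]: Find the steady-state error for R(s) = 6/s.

No free integrators in G(s): this is a type 0 system.
K_p = lim_{s→0} G(s) = 30 / (5·6·8·14) = 1/112.
e_ss = 6/(1 + K_p) = 6/(113/112) = 672/113.

672/113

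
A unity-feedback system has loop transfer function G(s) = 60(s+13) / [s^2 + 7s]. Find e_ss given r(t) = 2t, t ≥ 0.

7/390

Factoring s from the denominator leaves a polynomial with constant term 7, so the system is type 1.
K_v = lim_{s→0} s·G(s) = 60·13 / 7 = 780/7.
e_ss = 2/K_v = 2/(780/7) = 7/390.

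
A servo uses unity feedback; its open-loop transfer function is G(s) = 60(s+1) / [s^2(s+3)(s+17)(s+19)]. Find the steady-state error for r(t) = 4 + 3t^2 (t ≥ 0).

96.9

G(s) has two factors of s in the denominator, so the system is type 2. Taking each input component in turn:
  • 4: tracked with zero error.
  • 3t^2: e_ss = 6/K_a with K_a=20/323 → 96.9.
Total e_ss = 96.9.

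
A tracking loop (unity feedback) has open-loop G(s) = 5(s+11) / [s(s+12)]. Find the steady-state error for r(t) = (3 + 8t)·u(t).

One free integrator in G(s): this is a type 1 system. By superposition:
  • 3: tracked with zero error.
  • 8t: e_ss = 8/K_v with K_v=55/12 → 96/55.
Total e_ss = 96/55.

96/55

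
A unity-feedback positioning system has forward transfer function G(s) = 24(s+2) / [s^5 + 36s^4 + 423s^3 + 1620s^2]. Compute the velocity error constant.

K_v = lim_{s→0} s·G(s); with 2 poles at the origin the limit diverges, so K_v = ∞.

infinity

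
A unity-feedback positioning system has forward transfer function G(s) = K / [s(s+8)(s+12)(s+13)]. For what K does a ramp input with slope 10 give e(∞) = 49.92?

250

The open loop has one pole at the origin → type 1 system.
K_v = lim_{s→0} s·G(s) = K / (8·12·13) = (1/1248)·K.
e_ss = 10/K_v = 49.92 ⇒ K_v = 125/624 ⇒ K = (125/624)/(1/1248) = 250.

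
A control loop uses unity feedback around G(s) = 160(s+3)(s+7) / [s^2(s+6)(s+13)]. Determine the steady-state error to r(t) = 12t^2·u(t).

39/70

Two free integrators in G(s): this is a type 2 system.
K_a = lim_{s→0} s^2·G(s) = 160·3·7 / (6·13) = 560/13.
r(t) = 12t^2 gives R(s) = 24/s^3.
e_ss = 24/K_a = 24/(560/13) = 39/70.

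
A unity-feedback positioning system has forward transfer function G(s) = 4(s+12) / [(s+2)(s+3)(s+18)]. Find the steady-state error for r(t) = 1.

G(s) has no factors of s in the denominator, so the system is type 0.
K_p = lim_{s→0} G(s) = 4·12 / (2·3·18) = 4/9.
e_ss = 1/(1 + K_p) = 1/(13/9) = 9/13.

9/13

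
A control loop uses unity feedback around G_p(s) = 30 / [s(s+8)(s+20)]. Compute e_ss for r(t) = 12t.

System type = 1 (one pole at s=0).
K_v = lim_{s→0} s·G_p(s) = 30 / (8·20) = 0.1875.
e_ss = 12/K_v = 12/0.1875 = 64.

64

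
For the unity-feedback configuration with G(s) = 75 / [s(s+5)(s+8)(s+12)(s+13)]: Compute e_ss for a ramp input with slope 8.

665.6

One free integrator in G(s): this is a type 1 system.
K_v = lim_{s→0} s·G(s) = 75 / (5·8·12·13) = 5/416.
e_ss = 8/K_v = 8/(5/416) = 665.6.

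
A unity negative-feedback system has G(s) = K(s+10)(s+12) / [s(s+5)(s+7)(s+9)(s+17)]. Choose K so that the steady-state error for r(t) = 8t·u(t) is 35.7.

One free integrator in G(s): this is a type 1 system.
K_v = lim_{s→0} s·G(s) = K·10·12 / (5·7·9·17) = (8/357)·K.
e_ss = 8/K_v = 35.7 ⇒ K_v = 80/357 ⇒ K = (80/357)/(8/357) = 10.

10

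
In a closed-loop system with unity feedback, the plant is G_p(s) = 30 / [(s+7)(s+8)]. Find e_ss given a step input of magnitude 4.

No free integrators in G_p(s): this is a type 0 system.
K_p = lim_{s→0} G_p(s) = 30 / (7·8) = 15/28.
e_ss = 4/(1 + K_p) = 4/(43/28) = 112/43.

112/43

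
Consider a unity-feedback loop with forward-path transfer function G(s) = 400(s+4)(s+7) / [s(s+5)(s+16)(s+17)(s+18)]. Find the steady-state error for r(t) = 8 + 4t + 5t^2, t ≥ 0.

System type = 1 (one pole at s=0). By superposition:
  • 8: tracked with zero error.
  • 4t: e_ss = 4/K_v with K_v=70/153 → 306/35.
  • 5t^2: a type-1 system cannot track it, e_ss → ∞.
The unbounded component dominates.

infinity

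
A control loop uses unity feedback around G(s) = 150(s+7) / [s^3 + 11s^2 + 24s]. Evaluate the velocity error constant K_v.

The denominator has no term below 24s — 1 pole at s=0, type 1.
K_v = lim_{s→0} s·G(s) = 150·7 / 24 = 43.75.

43.75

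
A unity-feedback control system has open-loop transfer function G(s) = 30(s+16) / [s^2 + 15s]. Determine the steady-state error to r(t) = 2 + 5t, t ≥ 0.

5/32

Factoring s from the denominator leaves a polynomial with constant term 15, so the system is type 1. Treating each term separately:
  • 2: tracked with zero error.
  • 5t: e_ss = 5/K_v with K_v=32 → 5/32.
Total e_ss = 5/32.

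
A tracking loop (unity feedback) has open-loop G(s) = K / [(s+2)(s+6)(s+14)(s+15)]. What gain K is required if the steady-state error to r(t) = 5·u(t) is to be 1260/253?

No free integrators in G(s): this is a type 0 system.
K_p = lim_{s→0} G(s) = K / (2·6·14·15) = (1/2520)·K.
e_ss = 5/(1 + K_p) = 1260/253 ⇒ 1 + (1/2520)·K = 253/252 ⇒ K = 10.

10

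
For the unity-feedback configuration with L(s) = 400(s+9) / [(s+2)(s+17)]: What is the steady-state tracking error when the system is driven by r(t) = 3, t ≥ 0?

51/1817

No free integrators in L(s): this is a type 0 system.
K_p = lim_{s→0} L(s) = 400·9 / (2·17) = 1800/17.
e_ss = 3/(1 + K_p) = 3/(1817/17) = 51/1817.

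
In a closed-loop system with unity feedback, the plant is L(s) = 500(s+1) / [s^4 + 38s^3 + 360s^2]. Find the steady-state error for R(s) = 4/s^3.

2.88

Lowest-order denominator term is 360s^2, so the open loop has 2 poles at the origin → type 2 system.
K_a = lim_{s→0} s^2·L(s) = 500·1 / 360 = 25/18.
r(t) = 2t^2 gives R(s) = 4/s^3.
e_ss = 4/K_a = 4/(25/18) = 2.88.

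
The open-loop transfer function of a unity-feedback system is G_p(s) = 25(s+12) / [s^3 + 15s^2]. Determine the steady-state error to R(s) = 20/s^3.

Lowest-order denominator term is 15s^2, so the open loop has 2 poles at the origin → type 2 system.
K_a = lim_{s→0} s^2·G_p(s) = 25·12 / 15 = 20.
r(t) = 10t^2 gives R(s) = 20/s^3.
e_ss = 20/K_a = 20/20 = 1.

1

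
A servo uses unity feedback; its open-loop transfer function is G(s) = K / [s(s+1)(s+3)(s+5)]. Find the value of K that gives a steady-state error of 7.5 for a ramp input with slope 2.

4

G(s) has one factor of s in the denominator, so the system is type 1.
K_v = lim_{s→0} s·G(s) = K / (1·3·5) = (1/15)·K.
e_ss = 2/K_v = 7.5 ⇒ K_v = 4/15 ⇒ K = (4/15)/(1/15) = 4.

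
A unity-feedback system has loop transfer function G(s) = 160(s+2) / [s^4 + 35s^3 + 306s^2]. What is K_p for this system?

infinity

K_p = lim_{s→0} G(s); with 2 poles at the origin the limit diverges, so K_p = ∞.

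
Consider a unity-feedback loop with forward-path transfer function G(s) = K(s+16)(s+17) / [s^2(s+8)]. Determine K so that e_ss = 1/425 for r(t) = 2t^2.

50

Two free integrators in G(s): this is a type 2 system.
K_a = lim_{s→0} s^2·G(s) = K·16·17 / (8) = 34·K.
e_ss = 4/K_a = 1/425 ⇒ K_a = 1700 ⇒ K = 1700/34 = 50.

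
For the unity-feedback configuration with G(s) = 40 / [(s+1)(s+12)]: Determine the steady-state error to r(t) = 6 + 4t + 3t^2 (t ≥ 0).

infinity

System type = 0 (no poles at s=0). Taking each input component in turn:
  • 6: e_ss = 6/(1+K_p) with K_p=10/3 → 18/13.
  • 4t: a type-0 system cannot track it, e_ss → ∞.
  • 3t^2: a type-0 system cannot track it, e_ss → ∞.
The unbounded component dominates.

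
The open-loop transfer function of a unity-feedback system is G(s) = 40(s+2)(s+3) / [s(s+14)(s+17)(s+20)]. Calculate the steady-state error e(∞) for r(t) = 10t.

595/3

System type = 1 (one pole at s=0).
K_v = lim_{s→0} s·G(s) = 40·2·3 / (14·17·20) = 6/119.
e_ss = 10/K_v = 10/(6/119) = 595/3.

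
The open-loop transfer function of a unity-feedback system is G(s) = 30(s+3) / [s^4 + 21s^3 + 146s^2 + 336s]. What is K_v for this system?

The denominator has no term below 336s — 1 pole at s=0, type 1.
K_v = lim_{s→0} s·G(s) = 30·3 / 336 = 15/56.

15/56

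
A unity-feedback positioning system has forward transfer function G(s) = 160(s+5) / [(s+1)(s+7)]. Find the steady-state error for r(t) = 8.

56/807

The open loop has no poles at the origin → type 0 system.
K_p = lim_{s→0} G(s) = 160·5 / (1·7) = 800/7.
e_ss = 8/(1 + K_p) = 8/(807/7) = 56/807.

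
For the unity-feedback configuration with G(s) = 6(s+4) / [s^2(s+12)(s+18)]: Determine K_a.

G(s) has two factors of s in the denominator, so the system is type 2.
K_a = lim_{s→0} s^2·G(s) = 6·4 / (12·18) = 1/9.

1/9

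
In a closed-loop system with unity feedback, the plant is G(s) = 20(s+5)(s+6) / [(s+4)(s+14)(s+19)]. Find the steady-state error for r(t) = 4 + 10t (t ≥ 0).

G(s) has no factors of s in the denominator, so the system is type 0. By superposition:
  • 4: e_ss = 4/(1+K_p) with K_p=75/133 → 133/52.
  • 10t: a type-0 system cannot track it, e_ss → ∞.
The unbounded component dominates.

infinity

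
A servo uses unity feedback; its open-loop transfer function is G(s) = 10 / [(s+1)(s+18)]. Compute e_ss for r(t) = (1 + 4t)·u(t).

infinity

G(s) has no factors of s in the denominator, so the system is type 0. By superposition:
  • 1: e_ss = 1/(1+K_p) with K_p=5/9 → 9/14.
  • 4t: a type-0 system cannot track it, e_ss → ∞.
The unbounded component dominates.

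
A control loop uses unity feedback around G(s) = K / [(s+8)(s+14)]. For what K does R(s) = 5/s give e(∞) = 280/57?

G(s) has no factors of s in the denominator, so the system is type 0.
K_p = lim_{s→0} G(s) = K / (8·14) = (1/112)·K.
e_ss = 5/(1 + K_p) = 280/57 ⇒ 1 + (1/112)·K = 57/56 ⇒ K = 2.

2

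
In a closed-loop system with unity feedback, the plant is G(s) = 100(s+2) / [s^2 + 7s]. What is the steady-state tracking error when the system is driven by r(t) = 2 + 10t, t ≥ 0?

Factoring s from the denominator leaves a polynomial with constant term 7, so the system is type 1. By superposition:
  • 2: tracked with zero error.
  • 10t: e_ss = 10/K_v with K_v=200/7 → 0.35.
Total e_ss = 0.35.

0.35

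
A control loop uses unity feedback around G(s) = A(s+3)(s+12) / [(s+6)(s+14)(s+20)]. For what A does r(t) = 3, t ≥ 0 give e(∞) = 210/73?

2

System type = 0 (no poles at s=0).
K_p = lim_{s→0} G(s) = A·3·12 / (6·14·20) = (3/140)·A.
e_ss = 3/(1 + K_p) = 210/73 ⇒ 1 + (3/140)·A = 73/70 ⇒ A = 2.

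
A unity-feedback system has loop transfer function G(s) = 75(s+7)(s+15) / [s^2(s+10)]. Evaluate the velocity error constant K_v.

infinity

K_v = lim_{s→0} s·G(s); with 2 poles at the origin the limit diverges, so K_v = ∞.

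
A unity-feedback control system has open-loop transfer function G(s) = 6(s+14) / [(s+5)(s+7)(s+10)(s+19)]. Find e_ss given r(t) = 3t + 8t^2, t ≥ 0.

No free integrators in G(s): this is a type 0 system. By superposition:
  • 3t: a type-0 system cannot track it, e_ss → ∞.
  • 8t^2: a type-0 system cannot track it, e_ss → ∞.
The unbounded component dominates.

infinity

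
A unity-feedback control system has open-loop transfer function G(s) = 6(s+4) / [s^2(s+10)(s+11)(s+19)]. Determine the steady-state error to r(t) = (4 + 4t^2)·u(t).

2090/3

The open loop has two poles at the origin → type 2 system. Taking each input component in turn:
  • 4: tracked with zero error.
  • 4t^2: e_ss = 8/K_a with K_a=12/1045 → 2090/3.
Total e_ss = 2090/3.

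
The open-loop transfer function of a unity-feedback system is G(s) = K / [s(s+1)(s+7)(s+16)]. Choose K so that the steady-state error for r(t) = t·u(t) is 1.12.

100

The open loop has one pole at the origin → type 1 system.
K_v = lim_{s→0} s·G(s) = K / (1·7·16) = (1/112)·K.
e_ss = 1/K_v = 1.12 ⇒ K_v = 25/28 ⇒ K = (25/28)/(1/112) = 100.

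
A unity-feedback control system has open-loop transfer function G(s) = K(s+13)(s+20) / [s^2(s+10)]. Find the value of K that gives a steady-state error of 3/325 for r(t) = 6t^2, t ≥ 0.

Two free integrators in G(s): this is a type 2 system.
K_a = lim_{s→0} s^2·G(s) = K·13·20 / (10) = 26·K.
e_ss = 12/K_a = 3/325 ⇒ K_a = 1300 ⇒ K = 1300/26 = 50.

50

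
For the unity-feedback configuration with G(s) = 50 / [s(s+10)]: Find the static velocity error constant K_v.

5

One free integrator in G(s): this is a type 1 system.
K_v = lim_{s→0} s·G(s) = 50 / (10) = 5.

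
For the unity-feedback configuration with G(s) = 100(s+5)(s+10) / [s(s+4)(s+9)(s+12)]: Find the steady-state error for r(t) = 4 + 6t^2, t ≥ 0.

infinity

System type = 1 (one pole at s=0). By superposition:
  • 4: tracked with zero error.
  • 6t^2: a type-1 system cannot track it, e_ss → ∞.
The unbounded component dominates.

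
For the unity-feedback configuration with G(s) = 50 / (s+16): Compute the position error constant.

3.125

System type = 0 (no poles at s=0).
K_p = lim_{s→0} G(s) = 50 / (16) = 3.125.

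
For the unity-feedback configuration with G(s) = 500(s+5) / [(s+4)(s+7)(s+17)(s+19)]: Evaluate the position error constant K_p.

System type = 0 (no poles at s=0).
K_p = lim_{s→0} G(s) = 500·5 / (4·7·17·19) = 625/2261.

625/2261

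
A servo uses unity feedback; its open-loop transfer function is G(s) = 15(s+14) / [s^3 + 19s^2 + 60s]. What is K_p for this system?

K_p = lim_{s→0} G(s); with 1 pole at the origin the limit diverges, so K_p = ∞.

infinity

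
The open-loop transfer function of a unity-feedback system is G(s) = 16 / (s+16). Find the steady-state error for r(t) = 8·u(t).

The open loop has no poles at the origin → type 0 system.
K_p = lim_{s→0} G(s) = 16 / (16) = 1.
e_ss = 8/(1 + K_p) = 8/2 = 4.

4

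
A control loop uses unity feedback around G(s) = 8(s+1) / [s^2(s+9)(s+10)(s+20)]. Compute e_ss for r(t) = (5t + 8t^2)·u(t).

Two free integrators in G(s): this is a type 2 system. By superposition:
  • 5t: tracked with zero error.
  • 8t^2: e_ss = 16/K_a with K_a=1/225 → 3600.
Total e_ss = 3600.

3600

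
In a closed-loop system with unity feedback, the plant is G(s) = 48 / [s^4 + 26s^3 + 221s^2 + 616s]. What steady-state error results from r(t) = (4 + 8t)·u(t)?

308/3

Lowest-order denominator term is 616s, so the open loop has 1 pole at the origin → type 1 system. By superposition:
  • 4: tracked with zero error.
  • 8t: e_ss = 8/K_v with K_v=6/77 → 308/3.
Total e_ss = 308/3.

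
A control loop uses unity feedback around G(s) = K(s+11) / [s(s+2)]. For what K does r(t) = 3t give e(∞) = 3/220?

One free integrator in G(s): this is a type 1 system.
K_v = lim_{s→0} s·G(s) = K·11 / (2) = 5.5·K.
e_ss = 3/K_v = 3/220 ⇒ K_v = 220 ⇒ K = 220/5.5 = 40.

40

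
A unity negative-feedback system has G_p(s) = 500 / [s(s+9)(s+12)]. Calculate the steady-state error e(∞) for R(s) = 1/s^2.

G_p(s) has one factor of s in the denominator, so the system is type 1.
K_v = lim_{s→0} s·G_p(s) = 500 / (9·12) = 125/27.
e_ss = 1/K_v = 1/(125/27) = 0.216.

0.216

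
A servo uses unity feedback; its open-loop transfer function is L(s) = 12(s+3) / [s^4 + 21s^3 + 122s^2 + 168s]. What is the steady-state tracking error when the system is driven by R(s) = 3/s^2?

Lowest-order denominator term is 168s, so the open loop has 1 pole at the origin → type 1 system.
K_v = lim_{s→0} s·L(s) = 12·3 / 168 = 3/14.
e_ss = 3/K_v = 3/(3/14) = 14.

14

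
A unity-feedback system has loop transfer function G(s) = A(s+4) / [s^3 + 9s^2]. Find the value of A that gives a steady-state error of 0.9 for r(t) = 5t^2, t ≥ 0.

The denominator has no term below 9s^2 — 2 poles at s=0, type 2.
K_a = lim_{s→0} s^2·G(s) = A·4 / 9 = (4/9)·A.
e_ss = 10/K_a = 0.9 ⇒ K_a = 100/9 ⇒ A = (100/9)/(4/9) = 25.

25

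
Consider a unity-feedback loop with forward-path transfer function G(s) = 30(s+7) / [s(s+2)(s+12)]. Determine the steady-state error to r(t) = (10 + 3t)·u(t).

System type = 1 (one pole at s=0). Treating each term separately:
  • 10: tracked with zero error.
  • 3t: e_ss = 3/K_v with K_v=8.75 → 12/35.
Total e_ss = 12/35.

12/35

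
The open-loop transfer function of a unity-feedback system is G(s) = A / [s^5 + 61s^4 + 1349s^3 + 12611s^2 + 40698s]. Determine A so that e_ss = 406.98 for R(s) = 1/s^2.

The denominator has no term below 40698s — 1 pole at s=0, type 1.
K_v = lim_{s→0} s·G(s) = A / 40698 = (1/40698)·A.
e_ss = 1/K_v = 406.98 ⇒ K_v = 50/20349 ⇒ A = (50/20349)/(1/40698) = 100.

100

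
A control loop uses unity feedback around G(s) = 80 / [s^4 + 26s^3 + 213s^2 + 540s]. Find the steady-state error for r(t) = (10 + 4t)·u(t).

27

The denominator has no term below 540s — 1 pole at s=0, type 1. Treating each term separately:
  • 10: tracked with zero error.
  • 4t: e_ss = 4/K_v with K_v=4/27 → 27.
Total e_ss = 27.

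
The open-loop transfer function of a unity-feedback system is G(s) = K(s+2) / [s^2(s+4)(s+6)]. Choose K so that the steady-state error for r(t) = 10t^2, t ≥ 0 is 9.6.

25

G(s) has two factors of s in the denominator, so the system is type 2.
K_a = lim_{s→0} s^2·G(s) = K·2 / (4·6) = (1/12)·K.
e_ss = 20/K_a = 9.6 ⇒ K_a = 25/12 ⇒ K = (25/12)/(1/12) = 25.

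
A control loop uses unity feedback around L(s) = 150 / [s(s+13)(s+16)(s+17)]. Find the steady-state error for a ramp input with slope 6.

The open loop has one pole at the origin → type 1 system.
K_v = lim_{s→0} s·L(s) = 150 / (13·16·17) = 75/1768.
e_ss = 6/K_v = 6/(75/1768) = 141.44.

141.44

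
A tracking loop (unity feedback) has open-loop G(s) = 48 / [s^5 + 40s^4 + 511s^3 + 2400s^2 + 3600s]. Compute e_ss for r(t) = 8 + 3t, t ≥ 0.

225

Factoring s from the denominator leaves a polynomial with constant term 3600, so the system is type 1. Treating each term separately:
  • 8: tracked with zero error.
  • 3t: e_ss = 3/K_v with K_v=1/75 → 225.
Total e_ss = 225.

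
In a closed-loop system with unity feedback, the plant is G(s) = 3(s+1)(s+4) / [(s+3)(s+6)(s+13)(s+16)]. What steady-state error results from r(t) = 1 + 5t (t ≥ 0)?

The open loop has no poles at the origin → type 0 system. Treating each term separately:
  • 1: e_ss = 1/(1+K_p) with K_p=1/312 → 312/313.
  • 5t: a type-0 system cannot track it, e_ss → ∞.
The unbounded component dominates.

infinity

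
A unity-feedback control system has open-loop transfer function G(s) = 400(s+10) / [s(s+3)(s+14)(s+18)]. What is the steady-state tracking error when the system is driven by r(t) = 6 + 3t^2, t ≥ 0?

infinity

One free integrator in G(s): this is a type 1 system. By superposition:
  • 6: tracked with zero error.
  • 3t^2: a type-1 system cannot track it, e_ss → ∞.
The unbounded component dominates.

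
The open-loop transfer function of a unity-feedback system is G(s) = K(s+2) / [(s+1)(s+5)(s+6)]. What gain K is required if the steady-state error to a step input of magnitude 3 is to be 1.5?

The open loop has no poles at the origin → type 0 system.
K_p = lim_{s→0} G(s) = K·2 / (1·5·6) = (1/15)·K.
e_ss = 3/(1 + K_p) = 1.5 ⇒ 1 + (1/15)·K = 2 ⇒ K = 15.

15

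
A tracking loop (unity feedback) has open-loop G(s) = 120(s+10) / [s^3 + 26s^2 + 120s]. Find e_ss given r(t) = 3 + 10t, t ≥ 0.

1

The denominator has no term below 120s — 1 pole at s=0, type 1. Taking each input component in turn:
  • 3: tracked with zero error.
  • 10t: e_ss = 10/K_v with K_v=10 → 1.
Total e_ss = 1.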